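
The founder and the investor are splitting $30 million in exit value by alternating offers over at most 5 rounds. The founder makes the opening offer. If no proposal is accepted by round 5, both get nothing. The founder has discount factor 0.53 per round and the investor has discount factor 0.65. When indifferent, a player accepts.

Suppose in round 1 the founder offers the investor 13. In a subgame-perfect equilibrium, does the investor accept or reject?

Accept

Round 5 (the founder proposes): rejection yields 0 for the investor; the founder offers 0 and keeps 30.
Round 4 (the investor proposes): the founder can get 30 next round, worth 0.53 × 30 = 15.9 now. The investor offers 15.9 and keeps 30 − 15.9 = 14.1.
Round 3 (the founder proposes): the investor can get 14.1 next round, worth 0.65 × 14.1 = 9.165 now; the founder offers that and keeps 20.835.
Round 2 (the investor proposes): the founder can get 20.835 next round, worth 0.53 × 20.835 = 11.04255 now; the investor offers that and keeps 18.95745.
So by rejecting in round 1, the investor gets 18.95745 next round, worth 0.65 × 18.95745 = 12.3223425 now.
Offer 13 ≥ 12.3223425, so the investor accepts.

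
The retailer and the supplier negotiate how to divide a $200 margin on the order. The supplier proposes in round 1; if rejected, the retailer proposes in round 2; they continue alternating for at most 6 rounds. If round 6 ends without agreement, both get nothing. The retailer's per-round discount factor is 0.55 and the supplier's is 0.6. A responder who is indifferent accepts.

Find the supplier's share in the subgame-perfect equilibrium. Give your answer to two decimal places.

By backward induction:
Round 6 (the retailer proposes): rejection yields 0 for the supplier; the retailer offers 0 and keeps 200.
Round 5 (the supplier proposes): the retailer can get 200 next round, worth 0.55 × 200 = 110 now. The supplier offers 110 and keeps 200 − 110 = 90.
Round 4 (the retailer proposes): the supplier can get 90 next round, worth 0.6 × 90 = 54 now; the retailer offers that and keeps 146.
Round 3 (the supplier proposes): the retailer can get 146 next round, worth 0.55 × 146 = 80.3 now; the supplier offers that and keeps 119.7.
Round 2 (the retailer proposes): the supplier can get 119.7 next round, worth 0.6 × 119.7 = 71.82 now; the retailer offers that and keeps 128.18.
Round 1 (the supplier proposes): the retailer can get 128.18 next round, worth 0.55 × 128.18 = 70.499 now. The supplier offers 70.499 and keeps 200 − 70.499 = 129.501.

129.50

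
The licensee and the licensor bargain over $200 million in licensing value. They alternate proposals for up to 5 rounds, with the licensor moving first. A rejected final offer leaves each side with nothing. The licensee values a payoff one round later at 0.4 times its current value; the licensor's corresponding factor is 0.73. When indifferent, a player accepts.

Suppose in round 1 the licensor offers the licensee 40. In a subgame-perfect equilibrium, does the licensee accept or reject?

Accept

Round 5 (the licensor proposes): rejection yields 0 for the licensee; the licensor offers 0 and keeps 200.
Round 4 (the licensee proposes): the licensor can get 200 next round, worth 0.73 × 200 = 146 now, so the licensee offers 146, keeping 54.
Round 3 (the licensor proposes): the licensee can get 54 next round, worth 0.4 × 54 = 21.6 now; the licensor offers that and keeps 178.4.
Round 2 (the licensee proposes): the licensor can get 178.4 next round, worth 0.73 × 178.4 = 130.232 now; the licensee offers that and keeps 69.768.
So by rejecting in round 1, the licensee gets 69.768 next round, worth 0.4 × 69.768 = 27.9072 now.
Offer 40 ≥ 27.9072, so the licensee accepts.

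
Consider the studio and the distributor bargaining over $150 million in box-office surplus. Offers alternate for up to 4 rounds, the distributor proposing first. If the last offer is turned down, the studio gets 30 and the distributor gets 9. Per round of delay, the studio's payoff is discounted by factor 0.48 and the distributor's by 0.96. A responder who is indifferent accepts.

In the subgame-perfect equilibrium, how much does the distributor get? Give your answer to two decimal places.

Work backward from the last round.
Round 4 (the studio proposes): the distributor gets 9 if talks fail, so the studio offers 9 and keeps 141.
Round 3 (the distributor proposes): the studio can get 141 next round, worth 0.48 × 141 = 67.68 now. The distributor offers 67.68 and keeps 150 − 67.68 = 82.32.
Round 2 (the studio proposes): the distributor can get 82.32 next round, worth 0.96 × 82.32 = 79.0272 now; the studio offers that and keeps 70.9728.
Round 1 (the distributor proposes): the studio can get 70.9728 next round, worth 0.48 × 70.9728 = 34.066944 now. The distributor offers 34.066944 and keeps 150 − 34.066944 = 115.933056.

115.93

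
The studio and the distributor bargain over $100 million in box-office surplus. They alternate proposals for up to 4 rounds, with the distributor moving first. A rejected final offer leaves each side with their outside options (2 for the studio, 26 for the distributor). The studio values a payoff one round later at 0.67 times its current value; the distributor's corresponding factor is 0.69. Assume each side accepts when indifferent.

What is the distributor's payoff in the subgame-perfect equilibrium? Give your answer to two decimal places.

Round 4 (the studio proposes): the distributor gets 26 if talks fail, so the studio offers 26 and keeps 74.
Round 3 (the distributor proposes): the studio can get 74 next round, worth 0.67 × 74 = 49.58 now. The distributor offers 49.58 and keeps 100 − 49.58 = 50.42.
Round 2 (the studio proposes): the distributor can get 50.42 next round, worth 0.69 × 50.42 = 34.7898 now. The studio offers 34.7898 and keeps 100 − 34.7898 = 65.2102.
Round 1 (the distributor proposes): the studio can get 65.2102 next round, worth 0.67 × 65.2102 = 43.690834 now; the distributor offers that and keeps 56.309166.

56.31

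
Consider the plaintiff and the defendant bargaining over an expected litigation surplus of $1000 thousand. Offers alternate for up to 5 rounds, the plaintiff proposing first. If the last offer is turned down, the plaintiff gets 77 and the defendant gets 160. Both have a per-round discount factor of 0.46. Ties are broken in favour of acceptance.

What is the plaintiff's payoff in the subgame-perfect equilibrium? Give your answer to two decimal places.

Round 5 (the plaintiff proposes): the defendant gets 160 if talks fail, so the plaintiff offers 160 and keeps 840.
Round 4 (the defendant proposes): the plaintiff can get 840 next round, worth 0.46 × 840 = 386.4 now; the defendant offers that and keeps 613.6.
Round 3 (the plaintiff proposes): the defendant can get 613.6 next round, worth 0.46 × 613.6 = 282.256 now; the plaintiff offers that and keeps 717.744.
Round 2 (the defendant proposes): the plaintiff can get 717.744 next round, worth 0.46 × 717.744 = 330.16224 now, so the defendant offers 330.16224, keeping 669.83776.
Round 1 (the plaintiff proposes): the defendant can get 669.83776 next round, worth 0.46 × 669.83776 = 308.1253696 now, so the plaintiff offers 308.1253696, keeping 691.8746304.

691.87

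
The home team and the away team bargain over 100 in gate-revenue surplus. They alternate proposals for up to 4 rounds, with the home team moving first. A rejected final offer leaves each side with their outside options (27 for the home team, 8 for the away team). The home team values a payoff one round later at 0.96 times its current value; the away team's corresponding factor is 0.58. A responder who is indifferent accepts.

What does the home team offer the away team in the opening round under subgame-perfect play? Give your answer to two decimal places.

25.89

Solve by backward induction from round 4.
Round 4 (the away team proposes): the home team gets 27 if talks fail, so the away team offers 27 and keeps 73.
Round 3 (the home team proposes): the away team can get 73 next round, worth 0.58 × 73 = 42.34 now, so the home team offers 42.34, keeping 57.66.
Round 2 (the away team proposes): the home team can get 57.66 next round, worth 0.96 × 57.66 = 55.3536 now. The away team offers 55.3536 and keeps 100 − 55.3536 = 44.6464.
Round 1 (the home team proposes): the away team can get 44.6464 next round, worth 0.58 × 44.6464 = 25.894912 now, so the home team offers 25.894912, keeping 74.105088.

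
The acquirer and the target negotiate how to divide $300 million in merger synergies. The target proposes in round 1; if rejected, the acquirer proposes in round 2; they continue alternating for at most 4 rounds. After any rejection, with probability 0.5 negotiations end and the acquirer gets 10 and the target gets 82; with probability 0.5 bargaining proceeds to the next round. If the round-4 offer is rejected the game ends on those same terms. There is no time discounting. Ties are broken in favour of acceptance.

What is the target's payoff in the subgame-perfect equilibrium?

Round 4 (the acquirer proposes): the target gets 82 if talks fail, so the acquirer offers 82 and keeps 218.
Round 3 (the target proposes): rejecting gives the acquirer an expected 0.5 × 218 + 0.5 × 10 = 114; the target offers that and keeps 186.
Round 2 (the acquirer proposes): rejecting gives the target an expected 0.5 × 186 + 0.5 × 82 = 134. The acquirer offers 134 and keeps 300 − 134 = 166.
Round 1 (the target proposes): rejecting gives the acquirer an expected 0.5 × 166 + 0.5 × 10 = 88. The target offers 88 and keeps 300 − 88 = 212.

212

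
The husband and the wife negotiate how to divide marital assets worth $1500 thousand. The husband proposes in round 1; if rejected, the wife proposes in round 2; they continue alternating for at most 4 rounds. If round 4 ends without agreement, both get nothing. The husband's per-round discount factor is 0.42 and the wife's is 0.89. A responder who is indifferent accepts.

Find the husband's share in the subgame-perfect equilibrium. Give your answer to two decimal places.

226.68

Round 4 (the wife proposes): the husband will accept anything ≥ 0, so the wife offers 0 and keeps 1500.
Round 3 (the husband proposes): the wife can get 1500 next round, worth 0.89 × 1500 = 1335 now; the husband offers that and keeps 165.
Round 2 (the wife proposes): the husband can get 165 next round, worth 0.42 × 165 = 69.3 now, so the wife offers 69.3, keeping 1430.7.
Round 1 (the husband proposes): the wife can get 1430.7 next round, worth 0.89 × 1430.7 = 1273.323 now; the husband offers that and keeps 226.677.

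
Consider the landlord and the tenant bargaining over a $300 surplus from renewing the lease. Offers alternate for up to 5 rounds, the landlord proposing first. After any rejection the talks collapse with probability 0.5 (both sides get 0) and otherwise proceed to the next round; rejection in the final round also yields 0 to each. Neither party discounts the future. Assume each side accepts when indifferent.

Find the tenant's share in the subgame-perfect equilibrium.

Round 5 (the landlord proposes): the tenant will accept anything ≥ 0, so the landlord offers 0 and keeps 300.
Round 4 (the tenant proposes): rejecting gives the landlord an expected 0.5 × 300 = 150. The tenant offers 150 and keeps 300 − 150 = 150.
Round 3 (the landlord proposes): rejecting gives the tenant an expected 0.5 × 150 = 75. The landlord offers 75 and keeps 300 − 75 = 225.
Round 2 (the tenant proposes): rejecting gives the landlord an expected 0.5 × 225 = 112.5; the tenant offers that and keeps 187.5.
Round 1 (the landlord proposes): rejecting gives the tenant an expected 0.5 × 187.5 = 93.75, so the landlord offers 93.75, keeping 206.25.

93.75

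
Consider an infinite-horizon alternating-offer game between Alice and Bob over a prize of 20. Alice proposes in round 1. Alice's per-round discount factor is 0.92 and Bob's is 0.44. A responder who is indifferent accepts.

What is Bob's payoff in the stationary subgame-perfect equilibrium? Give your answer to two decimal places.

1.18

Let x be Alice's share when Alice proposes and y be Bob's share when Bob proposes.
Bob accepts iff offered ≥ 0.44·y, so x = 20 − 0.44y. Symmetrically y = 20 − 0.92x.
Substituting: x = 20 − 0.44(20 − 0.92x), giving x(1 − 0.92·0.44) = 20(1 − 0.44).
So x = 20 × 0.56 / 0.5952 ≈ 18.8172, and Bob receives 20 − x ≈ 1.1828.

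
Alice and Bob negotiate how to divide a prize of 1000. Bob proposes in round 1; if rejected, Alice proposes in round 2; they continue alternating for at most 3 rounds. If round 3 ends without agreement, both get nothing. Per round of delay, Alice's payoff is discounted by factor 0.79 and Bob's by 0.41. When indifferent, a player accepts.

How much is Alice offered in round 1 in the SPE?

Round 3 (Bob proposes): rejection yields 0 for Alice; Bob offers 0 and keeps 1000.
Round 2 (Alice proposes): Bob can get 1000 next round, worth 0.41 × 1000 = 410 now, so Alice offers 410, keeping 590.
Round 1 (Bob proposes): Alice can get 590 next round, worth 0.79 × 590 = 466.1 now, so Bob offers 466.1, keeping 533.9.

466.1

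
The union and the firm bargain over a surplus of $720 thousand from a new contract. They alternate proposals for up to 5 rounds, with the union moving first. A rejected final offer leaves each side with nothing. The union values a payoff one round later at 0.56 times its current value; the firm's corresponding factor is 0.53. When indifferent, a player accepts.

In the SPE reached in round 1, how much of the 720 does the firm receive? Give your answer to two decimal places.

217.74

Round 5 (the union proposes): the firm will accept anything ≥ 0, so the union offers 0 and keeps 720.
Round 4 (the firm proposes): the union can get 720 next round, worth 0.56 × 720 = 403.2 now. The firm offers 403.2 and keeps 720 − 403.2 = 316.8.
Round 3 (the union proposes): the firm can get 316.8 next round, worth 0.53 × 316.8 = 167.904 now. The union offers 167.904 and keeps 720 − 167.904 = 552.096.
Round 2 (the firm proposes): the union can get 552.096 next round, worth 0.56 × 552.096 = 309.17376 now. The firm offers 309.17376 and keeps 720 − 309.17376 = 410.82624.
Round 1 (the union proposes): the firm can get 410.82624 next round, worth 0.53 × 410.82624 = 217.7379072 now; the union offers that and keeps 502.2620928.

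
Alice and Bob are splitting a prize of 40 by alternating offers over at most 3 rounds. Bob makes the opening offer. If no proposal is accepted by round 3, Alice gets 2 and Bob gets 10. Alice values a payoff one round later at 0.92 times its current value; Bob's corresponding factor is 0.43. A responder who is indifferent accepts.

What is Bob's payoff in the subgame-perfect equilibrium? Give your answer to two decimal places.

18.23

By backward induction:
Round 3 (Bob proposes): Alice gets 2 if talks fail, so Bob offers 2 and keeps 38.
Round 2 (Alice proposes): Bob can get 38 next round, worth 0.43 × 38 = 16.34 now, so Alice offers 16.34, keeping 23.66.
Round 1 (Bob proposes): Alice can get 23.66 next round, worth 0.92 × 23.66 = 21.7672 now, so Bob offers 21.7672, keeping 18.2328.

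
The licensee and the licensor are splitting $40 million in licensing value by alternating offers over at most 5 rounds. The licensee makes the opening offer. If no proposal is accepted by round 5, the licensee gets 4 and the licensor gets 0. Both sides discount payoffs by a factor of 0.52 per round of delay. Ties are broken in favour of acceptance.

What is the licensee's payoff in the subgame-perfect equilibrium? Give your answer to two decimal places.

By backward induction:
Round 5 (the licensee proposes): the licensor will accept anything ≥ 0, so the licensee offers 0 and keeps 40.
Round 4 (the licensor proposes): the licensee can get 40 next round, worth 0.52 × 40 = 20.8 now. The licensor offers 20.8 and keeps 40 − 20.8 = 19.2.
Round 3 (the licensee proposes): the licensor can get 19.2 next round, worth 0.52 × 19.2 = 9.984 now; the licensee offers that and keeps 30.016.
Round 2 (the licensor proposes): the licensee can get 30.016 next round, worth 0.52 × 30.016 = 15.60832 now. The licensor offers 15.60832 and keeps 40 − 15.60832 = 24.39168.
Round 1 (the licensee proposes): the licensor can get 24.39168 next round, worth 0.52 × 24.39168 = 12.6836736 now; the licensee offers that and keeps 27.3163264.

27.32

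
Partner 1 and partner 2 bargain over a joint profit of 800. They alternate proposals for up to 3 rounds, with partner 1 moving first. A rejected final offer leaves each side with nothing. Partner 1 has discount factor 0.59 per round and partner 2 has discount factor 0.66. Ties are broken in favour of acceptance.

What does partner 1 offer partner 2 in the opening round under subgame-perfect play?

Solve by backward induction from round 3.
Round 3 (partner 1 proposes): rejection yields 0 for partner 2; partner 1 offers 0 and keeps 800.
Round 2 (partner 2 proposes): partner 1 can get 800 next round, worth 0.59 × 800 = 472 now. Partner 2 offers 472 and keeps 800 − 472 = 328.
Round 1 (partner 1 proposes): partner 2 can get 328 next round, worth 0.66 × 328 = 216.48 now. Partner 1 offers 216.48 and keeps 800 − 216.48 = 583.52.

216.48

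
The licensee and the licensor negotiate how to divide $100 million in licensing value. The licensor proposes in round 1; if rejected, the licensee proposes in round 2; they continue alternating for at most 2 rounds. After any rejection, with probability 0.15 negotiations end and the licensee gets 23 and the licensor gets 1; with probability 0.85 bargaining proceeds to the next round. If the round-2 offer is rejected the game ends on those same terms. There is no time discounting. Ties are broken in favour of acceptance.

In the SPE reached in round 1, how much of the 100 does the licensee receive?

Round 2 (the licensee proposes): the licensor gets 1 if talks fail, so the licensee offers 1 and keeps 99.
Round 1 (the licensor proposes): rejecting gives the licensee an expected 0.85 × 99 + 0.15 × 23 = 87.6; the licensor offers that and keeps 12.4.

87.6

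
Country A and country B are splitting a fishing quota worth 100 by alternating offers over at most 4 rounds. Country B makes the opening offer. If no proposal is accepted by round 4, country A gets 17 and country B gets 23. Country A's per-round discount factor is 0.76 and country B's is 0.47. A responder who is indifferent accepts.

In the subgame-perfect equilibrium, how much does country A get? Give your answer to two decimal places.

Solve by backward induction from round 4.
Round 4 (country A proposes): country B gets 23 if talks fail, so country A offers 23 and keeps 77.
Round 3 (country B proposes): country A can get 77 next round, worth 0.76 × 77 = 58.52 now. Country B offers 58.52 and keeps 100 − 58.52 = 41.48.
Round 2 (country A proposes): country B can get 41.48 next round, worth 0.47 × 41.48 = 19.4956 now. Country A offers 19.4956 and keeps 100 − 19.4956 = 80.5044.
Round 1 (country B proposes): country A can get 80.5044 next round, worth 0.76 × 80.5044 = 61.183344 now, so country B offers 61.183344, keeping 38.816656.

61.18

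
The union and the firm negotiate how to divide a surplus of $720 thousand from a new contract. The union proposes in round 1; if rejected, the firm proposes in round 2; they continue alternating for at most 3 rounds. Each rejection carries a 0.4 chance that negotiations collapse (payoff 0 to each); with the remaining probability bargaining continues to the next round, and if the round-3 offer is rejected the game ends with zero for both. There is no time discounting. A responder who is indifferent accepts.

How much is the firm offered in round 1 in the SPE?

172.8

Round 3 (the union proposes): the firm will accept anything ≥ 0, so the union offers 0 and keeps 720.
Round 2 (the firm proposes): rejecting gives the union an expected 0.6 × 720 = 432; the firm offers that and keeps 288.
Round 1 (the union proposes): rejecting gives the firm an expected 0.6 × 288 = 172.8; the union offers that and keeps 547.2.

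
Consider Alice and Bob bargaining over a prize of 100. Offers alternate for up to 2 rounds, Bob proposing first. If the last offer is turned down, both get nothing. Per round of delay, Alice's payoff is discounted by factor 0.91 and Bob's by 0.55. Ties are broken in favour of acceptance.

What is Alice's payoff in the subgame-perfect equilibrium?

91

Round 2 (Alice proposes): Bob will accept anything ≥ 0, so Alice offers 0 and keeps 100.
Round 1 (Bob proposes): Alice can get 100 next round, worth 0.91 × 100 = 91 now. Bob offers 91 and keeps 100 − 91 = 9.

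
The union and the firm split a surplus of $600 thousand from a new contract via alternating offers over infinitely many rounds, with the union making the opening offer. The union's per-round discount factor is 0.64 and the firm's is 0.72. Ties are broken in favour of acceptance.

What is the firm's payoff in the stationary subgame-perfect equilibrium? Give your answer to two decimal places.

In a stationary SPE each proposer offers the other exactly their discounted continuation value.
If the union keeps x when proposing and the firm keeps y when proposing, then x = 600 − 0.72y and y = 600 − 0.64x.
Solving: x = 600(1 − 0.72) / (1 − 0.64·0.72) = 168 / 0.5392 ≈ 311.5727.
The firm gets 600 − 311.5727 ≈ 288.4273.

288.43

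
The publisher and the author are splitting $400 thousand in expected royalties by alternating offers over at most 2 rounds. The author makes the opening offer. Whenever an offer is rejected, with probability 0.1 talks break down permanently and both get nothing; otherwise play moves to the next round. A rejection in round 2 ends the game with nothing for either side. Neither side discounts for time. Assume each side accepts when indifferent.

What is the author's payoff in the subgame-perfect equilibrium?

Round 2 (the publisher proposes): the author will accept anything ≥ 0, so the publisher offers 0 and keeps 400.
Round 1 (the author proposes): rejecting gives the publisher an expected 0.9 × 400 = 360; the author offers that and keeps 40.

40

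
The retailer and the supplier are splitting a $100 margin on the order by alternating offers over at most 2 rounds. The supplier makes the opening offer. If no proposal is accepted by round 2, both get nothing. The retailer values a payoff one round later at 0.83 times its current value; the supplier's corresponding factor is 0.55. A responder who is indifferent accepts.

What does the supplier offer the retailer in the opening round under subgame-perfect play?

By backward induction:
Round 2 (the retailer proposes): the supplier will accept anything ≥ 0, so the retailer offers 0 and keeps 100.
Round 1 (the supplier proposes): the retailer can get 100 next round, worth 0.83 × 100 = 83 now; the supplier offers that and keeps 17.

83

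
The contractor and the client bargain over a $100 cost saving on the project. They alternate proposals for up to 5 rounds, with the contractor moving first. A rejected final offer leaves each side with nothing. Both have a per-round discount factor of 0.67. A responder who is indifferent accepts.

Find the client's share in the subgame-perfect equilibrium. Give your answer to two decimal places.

32.04

Solve by backward induction from round 5.
Round 5 (the contractor proposes): the client will accept anything ≥ 0, so the contractor offers 0 and keeps 100.
Round 4 (the client proposes): the contractor can get 100 next round, worth 0.67 × 100 = 67 now. The client offers 67 and keeps 100 − 67 = 33.
Round 3 (the contractor proposes): the client can get 33 next round, worth 0.67 × 33 = 22.11 now; the contractor offers that and keeps 77.89.
Round 2 (the client proposes): the contractor can get 77.89 next round, worth 0.67 × 77.89 = 52.1863 now. The client offers 52.1863 and keeps 100 − 52.1863 = 47.8137.
Round 1 (the contractor proposes): the client can get 47.8137 next round, worth 0.67 × 47.8137 = 32.035179 now; the contractor offers that and keeps 67.964821.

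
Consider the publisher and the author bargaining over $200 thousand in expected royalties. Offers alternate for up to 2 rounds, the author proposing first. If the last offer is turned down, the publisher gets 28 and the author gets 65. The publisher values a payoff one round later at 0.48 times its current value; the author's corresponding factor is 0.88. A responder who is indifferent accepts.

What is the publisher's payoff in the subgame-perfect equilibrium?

64.8

Round 2 (the publisher proposes): the author gets 65 if talks fail, so the publisher offers 65 and keeps 135.
Round 1 (the author proposes): the publisher can get 135 next round, worth 0.48 × 135 = 64.8 now. The author offers 64.8 and keeps 200 − 64.8 = 135.2.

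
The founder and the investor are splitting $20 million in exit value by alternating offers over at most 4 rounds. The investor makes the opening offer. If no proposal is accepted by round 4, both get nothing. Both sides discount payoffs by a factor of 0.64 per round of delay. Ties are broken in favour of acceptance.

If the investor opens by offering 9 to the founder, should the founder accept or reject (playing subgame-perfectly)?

Work out the founder's continuation value if the offer is rejected.
Round 4 (the founder proposes): the investor will accept anything ≥ 0, so the founder offers 0 and keeps 20.
Round 3 (the investor proposes): the founder can get 20 next round, worth 0.64 × 20 = 12.8 now; the investor offers that and keeps 7.2.
Round 2 (the founder proposes): the investor can get 7.2 next round, worth 0.64 × 7.2 = 4.608 now, so the founder offers 4.608, keeping 15.392.
So by rejecting in round 1, the founder gets 15.392 next round, worth 0.64 × 15.392 = 9.85088 now.
Offer 9 < 9.85088, so the founder rejects.

Reject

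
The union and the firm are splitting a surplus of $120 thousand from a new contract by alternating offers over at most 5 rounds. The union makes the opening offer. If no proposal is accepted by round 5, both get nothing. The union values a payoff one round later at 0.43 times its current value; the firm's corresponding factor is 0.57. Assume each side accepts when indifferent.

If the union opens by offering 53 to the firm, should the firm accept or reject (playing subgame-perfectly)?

Round 5 (the union proposes): the firm will accept anything ≥ 0, so the union offers 0 and keeps 120.
Round 4 (the firm proposes): the union can get 120 next round, worth 0.43 × 120 = 51.6 now; the firm offers that and keeps 68.4.
Round 3 (the union proposes): the firm can get 68.4 next round, worth 0.57 × 68.4 = 38.988 now, so the union offers 38.988, keeping 81.012.
Round 2 (the firm proposes): the union can get 81.012 next round, worth 0.43 × 81.012 = 34.83516 now. The firm offers 34.83516 and keeps 120 − 34.83516 = 85.16484.
So by rejecting in round 1, the firm gets 85.16484 next round, worth 0.57 × 85.16484 = 48.5439588 now.
Offer 53 ≥ 48.5439588, so the firm accepts.

Accept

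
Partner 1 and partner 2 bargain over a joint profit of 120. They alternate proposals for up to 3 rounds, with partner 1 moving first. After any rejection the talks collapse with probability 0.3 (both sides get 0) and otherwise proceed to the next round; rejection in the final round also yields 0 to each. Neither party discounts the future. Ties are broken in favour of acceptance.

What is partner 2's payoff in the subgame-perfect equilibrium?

Round 3 (partner 1 proposes): rejection yields 0 for partner 2; partner 1 offers 0 and keeps 120.
Round 2 (partner 2 proposes): rejecting gives partner 1 an expected 0.7 × 120 = 84. Partner 2 offers 84 and keeps 120 − 84 = 36.
Round 1 (partner 1 proposes): rejecting gives partner 2 an expected 0.7 × 36 = 25.2. Partner 1 offers 25.2 and keeps 120 − 25.2 = 94.8.

25.2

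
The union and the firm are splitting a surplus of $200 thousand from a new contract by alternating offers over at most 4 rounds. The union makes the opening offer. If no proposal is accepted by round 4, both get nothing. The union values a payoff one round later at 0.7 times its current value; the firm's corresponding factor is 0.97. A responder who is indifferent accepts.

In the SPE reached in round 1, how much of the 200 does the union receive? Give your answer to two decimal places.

Round 4 (the firm proposes): the union will accept anything ≥ 0, so the firm offers 0 and keeps 200.
Round 3 (the union proposes): the firm can get 200 next round, worth 0.97 × 200 = 194 now; the union offers that and keeps 6.
Round 2 (the firm proposes): the union can get 6 next round, worth 0.7 × 6 = 4.2 now. The firm offers 4.2 and keeps 200 − 4.2 = 195.8.
Round 1 (the union proposes): the firm can get 195.8 next round, worth 0.97 × 195.8 = 189.926 now; the union offers that and keeps 10.074.

10.07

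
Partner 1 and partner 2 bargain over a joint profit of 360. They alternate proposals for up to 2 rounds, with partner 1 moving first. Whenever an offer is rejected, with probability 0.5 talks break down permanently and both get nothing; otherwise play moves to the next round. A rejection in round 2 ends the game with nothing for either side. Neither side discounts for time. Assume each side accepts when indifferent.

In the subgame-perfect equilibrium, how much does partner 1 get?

Round 2 (partner 2 proposes): rejection yields 0 for partner 1; partner 2 offers 0 and keeps 360.
Round 1 (partner 1 proposes): rejecting gives partner 2 an expected 0.5 × 360 = 180; partner 1 offers that and keeps 180.

180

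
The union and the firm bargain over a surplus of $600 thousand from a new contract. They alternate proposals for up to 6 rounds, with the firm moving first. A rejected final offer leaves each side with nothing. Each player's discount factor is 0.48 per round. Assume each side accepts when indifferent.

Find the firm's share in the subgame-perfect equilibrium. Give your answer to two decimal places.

400.45

Round 6 (the union proposes): the firm will accept anything ≥ 0, so the union offers 0 and keeps 600.
Round 5 (the firm proposes): the union can get 600 next round, worth 0.48 × 600 = 288 now; the firm offers that and keeps 312.
Round 4 (the union proposes): the firm can get 312 next round, worth 0.48 × 312 = 149.76 now; the union offers that and keeps 450.24.
Round 3 (the firm proposes): the union can get 450.24 next round, worth 0.48 × 450.24 = 216.1152 now. The firm offers 216.1152 and keeps 600 − 216.1152 = 383.8848.
Round 2 (the union proposes): the firm can get 383.8848 next round, worth 0.48 × 383.8848 = 184.264704 now. The union offers 184.264704 and keeps 600 − 184.264704 = 415.735296.
Round 1 (the firm proposes): the union can get 415.735296 next round, worth 0.48 × 415.735296 = 199.55294208 now, so the firm offers 199.55294208, keeping 400.44705792.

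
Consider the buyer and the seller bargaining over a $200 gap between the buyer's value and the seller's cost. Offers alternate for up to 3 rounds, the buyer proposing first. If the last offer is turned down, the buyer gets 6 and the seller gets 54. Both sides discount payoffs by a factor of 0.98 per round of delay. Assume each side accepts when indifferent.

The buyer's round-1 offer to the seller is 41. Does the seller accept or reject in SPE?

Round 3 (the buyer proposes): the seller gets 54 if talks fail, so the buyer offers 54 and keeps 146.
Round 2 (the seller proposes): the buyer can get 146 next round, worth 0.98 × 146 = 143.08 now; the seller offers that and keeps 56.92.
So by rejecting in round 1, the seller gets 56.92 next round, worth 0.98 × 56.92 = 55.7816 now.
Offer 41 < 55.7816, so the seller rejects.

Reject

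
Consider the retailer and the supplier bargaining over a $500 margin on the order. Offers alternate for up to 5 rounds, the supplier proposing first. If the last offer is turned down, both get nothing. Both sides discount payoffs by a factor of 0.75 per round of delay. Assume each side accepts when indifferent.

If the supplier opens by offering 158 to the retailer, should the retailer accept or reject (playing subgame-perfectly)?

Accept

Round 5 (the supplier proposes): the retailer will accept anything ≥ 0, so the supplier offers 0 and keeps 500.
Round 4 (the retailer proposes): the supplier can get 500 next round, worth 0.75 × 500 = 375 now, so the retailer offers 375, keeping 125.
Round 3 (the supplier proposes): the retailer can get 125 next round, worth 0.75 × 125 = 93.75 now, so the supplier offers 93.75, keeping 406.25.
Round 2 (the retailer proposes): the supplier can get 406.25 next round, worth 0.75 × 406.25 = 304.6875 now. The retailer offers 304.6875 and keeps 500 − 304.6875 = 195.3125.
So by rejecting in round 1, the retailer gets 195.3125 next round, worth 0.75 × 195.3125 = 146.484375 now.
Offer 158 ≥ 146.484375, so the retailer accepts.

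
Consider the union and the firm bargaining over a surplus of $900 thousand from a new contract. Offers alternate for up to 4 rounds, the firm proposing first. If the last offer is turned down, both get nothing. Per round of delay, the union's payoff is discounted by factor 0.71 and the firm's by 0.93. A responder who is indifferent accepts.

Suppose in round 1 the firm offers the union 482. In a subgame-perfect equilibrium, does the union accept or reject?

Accept

Work out the union's continuation value if the offer is rejected.
Round 4 (the union proposes): rejection yields 0 for the firm; the union offers 0 and keeps 900.
Round 3 (the firm proposes): the union can get 900 next round, worth 0.71 × 900 = 639 now; the firm offers that and keeps 261.
Round 2 (the union proposes): the firm can get 261 next round, worth 0.93 × 261 = 242.73 now, so the union offers 242.73, keeping 657.27.
So by rejecting in round 1, the union gets 657.27 next round, worth 0.71 × 657.27 = 466.6617 now.
Offer 482 ≥ 466.6617, so the union accepts.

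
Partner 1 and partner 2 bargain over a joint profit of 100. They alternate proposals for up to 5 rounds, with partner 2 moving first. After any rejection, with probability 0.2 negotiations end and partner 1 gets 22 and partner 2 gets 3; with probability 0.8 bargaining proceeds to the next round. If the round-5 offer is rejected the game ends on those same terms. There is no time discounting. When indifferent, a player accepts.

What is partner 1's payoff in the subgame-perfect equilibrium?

Round 5 (partner 2 proposes): partner 1 gets 22 if talks fail, so partner 2 offers 22 and keeps 78.
Round 4 (partner 1 proposes): rejecting gives partner 2 an expected 0.8 × 78 + 0.2 × 3 = 63, so partner 1 offers 63, keeping 37.
Round 3 (partner 2 proposes): rejecting gives partner 1 an expected 0.8 × 37 + 0.2 × 22 = 34. Partner 2 offers 34 and keeps 100 − 34 = 66.
Round 2 (partner 1 proposes): rejecting gives partner 2 an expected 0.8 × 66 + 0.2 × 3 = 53.4; partner 1 offers that and keeps 46.6.
Round 1 (partner 2 proposes): rejecting gives partner 1 an expected 0.8 × 46.6 + 0.2 × 22 = 41.68, so partner 2 offers 41.68, keeping 58.32.

41.68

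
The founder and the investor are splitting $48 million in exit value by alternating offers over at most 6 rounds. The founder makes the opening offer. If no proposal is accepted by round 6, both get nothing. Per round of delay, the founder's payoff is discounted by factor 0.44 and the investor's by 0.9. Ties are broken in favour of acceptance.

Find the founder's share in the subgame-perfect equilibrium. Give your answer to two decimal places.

7.45

Solve by backward induction from round 6.
Round 6 (the investor proposes): rejection yields 0 for the founder; the investor offers 0 and keeps 48.
Round 5 (the founder proposes): the investor can get 48 next round, worth 0.9 × 48 = 43.2 now. The founder offers 43.2 and keeps 48 − 43.2 = 4.8.
Round 4 (the investor proposes): the founder can get 4.8 next round, worth 0.44 × 4.8 = 2.112 now. The investor offers 2.112 and keeps 48 − 2.112 = 45.888.
Round 3 (the founder proposes): the investor can get 45.888 next round, worth 0.9 × 45.888 = 41.2992 now. The founder offers 41.2992 and keeps 48 − 41.2992 = 6.7008.
Round 2 (the investor proposes): the founder can get 6.7008 next round, worth 0.44 × 6.7008 = 2.948352 now; the investor offers that and keeps 45.051648.
Round 1 (the founder proposes): the investor can get 45.051648 next round, worth 0.9 × 45.051648 = 40.5464832 now, so the founder offers 40.5464832, keeping 7.4535168.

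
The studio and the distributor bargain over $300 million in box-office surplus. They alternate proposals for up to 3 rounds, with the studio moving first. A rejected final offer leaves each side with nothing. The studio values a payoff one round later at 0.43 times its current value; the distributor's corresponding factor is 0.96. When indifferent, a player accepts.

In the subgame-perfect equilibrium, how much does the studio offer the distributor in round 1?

164.16

Work backward from the last round.
Round 3 (the studio proposes): rejection yields 0 for the distributor; the studio offers 0 and keeps 300.
Round 2 (the distributor proposes): the studio can get 300 next round, worth 0.43 × 300 = 129 now; the distributor offers that and keeps 171.
Round 1 (the studio proposes): the distributor can get 171 next round, worth 0.96 × 171 = 164.16 now; the studio offers that and keeps 135.84.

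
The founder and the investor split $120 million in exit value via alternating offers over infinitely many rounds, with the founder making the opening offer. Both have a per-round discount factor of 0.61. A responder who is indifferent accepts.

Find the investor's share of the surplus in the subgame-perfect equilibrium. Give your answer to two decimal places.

45.47

Let x be the founder's share when the founder proposes and y be the investor's share when the investor proposes.
The investor accepts iff offered ≥ 0.61·y, so x = 120 − 0.61y. Symmetrically y = 120 − 0.61x.
Substituting: x = 120 − 0.61(120 − 0.61x), giving x(1 − 0.61·0.61) = 120(1 − 0.61).
So x = 120 × 0.39 / 0.6279 ≈ 74.5342, and the investor receives 120 − x ≈ 45.4658.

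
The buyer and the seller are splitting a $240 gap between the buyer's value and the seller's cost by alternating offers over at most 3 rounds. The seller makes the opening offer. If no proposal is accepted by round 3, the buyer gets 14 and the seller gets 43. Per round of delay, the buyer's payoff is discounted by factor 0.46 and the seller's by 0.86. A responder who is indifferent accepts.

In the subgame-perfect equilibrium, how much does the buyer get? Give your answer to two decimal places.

Solve by backward induction from round 3.
Round 3 (the seller proposes): the buyer gets 14 if talks fail, so the seller offers 14 and keeps 226.
Round 2 (the buyer proposes): the seller can get 226 next round, worth 0.86 × 226 = 194.36 now. The buyer offers 194.36 and keeps 240 − 194.36 = 45.64.
Round 1 (the seller proposes): the buyer can get 45.64 next round, worth 0.46 × 45.64 = 20.9944 now. The seller offers 20.9944 and keeps 240 − 20.9944 = 219.0056.

20.99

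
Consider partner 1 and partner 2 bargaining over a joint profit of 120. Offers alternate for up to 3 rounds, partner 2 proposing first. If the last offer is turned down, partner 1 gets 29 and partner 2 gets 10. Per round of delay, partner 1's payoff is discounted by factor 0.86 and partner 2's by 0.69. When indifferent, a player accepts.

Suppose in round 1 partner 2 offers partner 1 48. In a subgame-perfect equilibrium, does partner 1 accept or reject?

Round 3 (partner 2 proposes): partner 1 gets 29 if talks fail, so partner 2 offers 29 and keeps 91.
Round 2 (partner 1 proposes): partner 2 can get 91 next round, worth 0.69 × 91 = 62.79 now. Partner 1 offers 62.79 and keeps 120 − 62.79 = 57.21.
So by rejecting in round 1, partner 1 gets 57.21 next round, worth 0.86 × 57.21 = 49.2006 now.
Offer 48 < 49.2006, so partner 1 rejects.

Reject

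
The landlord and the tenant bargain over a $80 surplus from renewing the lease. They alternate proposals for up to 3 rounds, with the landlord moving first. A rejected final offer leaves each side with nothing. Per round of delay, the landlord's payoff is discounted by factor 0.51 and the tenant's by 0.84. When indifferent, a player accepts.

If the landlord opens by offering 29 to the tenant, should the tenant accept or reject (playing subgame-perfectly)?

Reject

Round 3 (the landlord proposes): the tenant will accept anything ≥ 0, so the landlord offers 0 and keeps 80.
Round 2 (the tenant proposes): the landlord can get 80 next round, worth 0.51 × 80 = 40.8 now; the tenant offers that and keeps 39.2.
So by rejecting in round 1, the tenant gets 39.2 next round, worth 0.84 × 39.2 = 32.928 now.
Offer 29 < 32.928, so the tenant rejects.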